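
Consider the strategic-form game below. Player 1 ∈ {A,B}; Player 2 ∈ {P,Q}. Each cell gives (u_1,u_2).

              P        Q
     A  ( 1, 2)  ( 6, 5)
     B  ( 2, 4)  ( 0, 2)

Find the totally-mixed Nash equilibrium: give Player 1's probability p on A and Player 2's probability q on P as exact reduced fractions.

p=2/5, q=6/7

P1 indiff ⇒ q·1+(1-q)·6 = q·2+(1-q)·0 ⇒ q(-1) = (1-q)(-6) ⇒ q = 6/7
P2 indiff ⇒ p·2+(1-p)·4 = p·5+(1-p)·2 ⇒ p(-3) = (1-p)(-2) ⇒ p = 2/5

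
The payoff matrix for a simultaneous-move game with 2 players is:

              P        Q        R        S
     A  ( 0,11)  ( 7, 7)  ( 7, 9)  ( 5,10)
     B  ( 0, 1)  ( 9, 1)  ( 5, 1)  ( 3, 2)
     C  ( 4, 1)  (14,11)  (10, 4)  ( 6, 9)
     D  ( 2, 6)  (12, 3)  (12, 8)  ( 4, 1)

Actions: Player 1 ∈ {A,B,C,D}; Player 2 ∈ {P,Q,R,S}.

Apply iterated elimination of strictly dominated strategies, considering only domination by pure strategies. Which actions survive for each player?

IESDS → P1:{C,D} P2:{Q,R}

P1 drop A (C beats it: P:4>0 Q:14>7 R:10>7 S:6>5)
P1 drop B (C beats it: P:4>0 Q:14>9 R:10>5 S:6>3)
P2 drop P (R beats it: C:4>1 D:8>6)
P2 drop S (Q beats it: C:11>9 D:3>1)
P1→{C,D} P2→{Q,R}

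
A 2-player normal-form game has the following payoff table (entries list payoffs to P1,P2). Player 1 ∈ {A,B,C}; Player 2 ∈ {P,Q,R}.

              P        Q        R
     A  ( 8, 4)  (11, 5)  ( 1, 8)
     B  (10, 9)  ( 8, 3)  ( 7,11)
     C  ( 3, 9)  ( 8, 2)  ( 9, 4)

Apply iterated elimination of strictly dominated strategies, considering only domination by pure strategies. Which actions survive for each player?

P2 drop Q (R beats it: A:8>5 B:11>3 C:4>2)
P1 drop A (B beats it: P:10>8 R:7>1)
P1→{B,C} P2→{P,R}

Remaining: P1:{B,C} P2:{P,R}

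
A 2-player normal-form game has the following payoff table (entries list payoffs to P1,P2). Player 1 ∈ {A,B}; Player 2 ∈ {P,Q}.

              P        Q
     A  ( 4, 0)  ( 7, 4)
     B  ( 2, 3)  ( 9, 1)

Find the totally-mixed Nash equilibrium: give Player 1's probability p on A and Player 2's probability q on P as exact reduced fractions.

(p,q) = (1/3, 1/2)

P1 indiff ⇒ q·4+(1-q)·7 = q·2+(1-q)·9 ⇒ q(2) = (1-q)(2) ⇒ q = 1/2
P2 indiff ⇒ p·0+(1-p)·3 = p·4+(1-p)·1 ⇒ p(-4) = (1-p)(-2) ⇒ p = 1/3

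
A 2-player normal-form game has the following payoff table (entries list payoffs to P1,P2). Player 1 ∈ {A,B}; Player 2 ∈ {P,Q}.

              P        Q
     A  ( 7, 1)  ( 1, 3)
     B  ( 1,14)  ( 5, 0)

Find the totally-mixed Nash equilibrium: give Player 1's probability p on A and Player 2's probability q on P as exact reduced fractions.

P1 indiff ⇒ q·7+(1-q)·1 = q·1+(1-q)·5 ⇒ q(6) = (1-q)(4) ⇒ q = 2/5
P2 indiff ⇒ p·1+(1-p)·14 = p·3+(1-p)·0 ⇒ p(-2) = (1-p)(-14) ⇒ p = 7/8

P1 mixes 7/8 on A; P2 mixes 2/5 on P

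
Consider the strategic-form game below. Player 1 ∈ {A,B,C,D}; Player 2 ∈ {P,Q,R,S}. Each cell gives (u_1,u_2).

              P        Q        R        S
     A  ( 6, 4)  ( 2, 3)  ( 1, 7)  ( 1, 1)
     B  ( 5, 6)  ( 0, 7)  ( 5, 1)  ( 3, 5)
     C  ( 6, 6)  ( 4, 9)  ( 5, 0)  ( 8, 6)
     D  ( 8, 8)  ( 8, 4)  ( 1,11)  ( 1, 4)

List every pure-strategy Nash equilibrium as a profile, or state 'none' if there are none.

Equilibria: none

(A,P): not NE [P1→D gives 8>6; P2→R gives 7>4]
(A,Q): not NE [P1→D gives 8>2; P2→R gives 7>3]
(A,R): not NE [P1→C gives 5>1]
(A,S): not NE [P1→C gives 8>1; P2→R gives 7>1]
(B,P): not NE [P1→D gives 8>5; P2→Q gives 7>6]
(B,Q): not NE [P1→D gives 8>0]
(B,R): not NE [P2→Q gives 7>1]
(B,S): not NE [P1→C gives 8>3; P2→Q gives 7>5]
(C,P): not NE [P1→D gives 8>6; P2→Q gives 9>6]
(C,Q): not NE [P1→D gives 8>4]
(C,R): not NE [P2→Q gives 9>0]
(C,S): not NE [P2→Q gives 9>6]
(D,P): not NE [P2→R gives 11>8]
(D,Q): not NE [P2→R gives 11>4]
(D,R): not NE [P1→C gives 5>1]
(D,S): not NE [P1→C gives 8>1; P2→R gives 11>4]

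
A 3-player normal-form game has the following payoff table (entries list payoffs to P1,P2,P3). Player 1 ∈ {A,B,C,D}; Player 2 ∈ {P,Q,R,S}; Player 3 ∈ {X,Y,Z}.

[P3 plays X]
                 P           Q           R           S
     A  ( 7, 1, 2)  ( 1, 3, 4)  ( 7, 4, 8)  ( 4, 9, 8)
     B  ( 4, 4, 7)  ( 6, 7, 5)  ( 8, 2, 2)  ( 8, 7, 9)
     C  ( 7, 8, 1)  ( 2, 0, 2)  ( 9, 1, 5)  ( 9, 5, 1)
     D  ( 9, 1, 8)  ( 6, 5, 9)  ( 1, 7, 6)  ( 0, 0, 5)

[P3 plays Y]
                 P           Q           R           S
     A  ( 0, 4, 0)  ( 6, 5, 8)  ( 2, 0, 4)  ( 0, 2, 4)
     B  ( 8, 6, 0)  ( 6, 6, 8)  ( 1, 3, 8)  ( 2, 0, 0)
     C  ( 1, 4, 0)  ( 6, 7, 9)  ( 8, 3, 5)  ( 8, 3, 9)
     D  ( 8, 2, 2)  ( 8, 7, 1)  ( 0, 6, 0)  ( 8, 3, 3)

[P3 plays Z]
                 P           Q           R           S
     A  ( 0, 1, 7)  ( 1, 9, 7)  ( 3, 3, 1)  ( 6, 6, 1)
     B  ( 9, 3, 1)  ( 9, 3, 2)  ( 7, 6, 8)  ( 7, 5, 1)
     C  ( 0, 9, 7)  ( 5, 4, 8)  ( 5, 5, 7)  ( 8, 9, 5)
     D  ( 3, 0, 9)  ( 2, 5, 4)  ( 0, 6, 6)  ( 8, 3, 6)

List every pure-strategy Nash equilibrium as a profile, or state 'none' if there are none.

PSNE = {(B,R,Z)}

(A,P,X): not NE [P1→D gives 9>7; P2→S gives 9>1; P3→Z gives 7>2]
(A,P,Y): not NE [P1→D gives 8>0; P2→Q gives 5>4; P3→Z gives 7>0]
(A,P,Z): not NE [P1→B gives 9>0; P2→Q gives 9>1]
(A,Q,X): not NE [P1→D gives 6>1; P2→S gives 9>3; P3→Y gives 8>4]
(A,Q,Y): not NE [P1→D gives 8>6]
(A,Q,Z): not NE [P1→B gives 9>1; P3→Y gives 8>7]
(A,R,X): not NE [P1→C gives 9>7; P2→S gives 9>4]
(A,R,Y): not NE [P1→C gives 8>2; P2→Q gives 5>0; P3→X gives 8>4]
(A,R,Z): not NE [P1→B gives 7>3; P2→Q gives 9>3; P3→X gives 8>1]
(A,S,X): not NE [P1→C gives 9>4]
(A,S,Y): not NE [P1→D gives 8>0; P2→Q gives 5>2; P3→X gives 8>4]
(A,S,Z): not NE [P1→D gives 8>6; P2→Q gives 9>6; P3→X gives 8>1]
(B,P,X): not NE [P1→D gives 9>4; P2→S gives 7>4]
(B,P,Y): not NE [P3→X gives 7>0]
(B,P,Z): not NE [P2→R gives 6>3; P3→X gives 7>1]
(B,Q,X): not NE [P3→Y gives 8>5]
(B,Q,Y): not NE [P1→D gives 8>6]
(B,Q,Z): not NE [P2→R gives 6>3; P3→Y gives 8>2]
(B,R,X): not NE [P1→C gives 9>8; P2→S gives 7>2; P3→Z gives 8>2]
(B,R,Y): not NE [P1→C gives 8>1; P2→Q gives 6>3]
(B,R,Z): NE
(B,S,X): not NE [P1→C gives 9>8]
(B,S,Y): not NE [P1→D gives 8>2; P2→Q gives 6>0; P3→X gives 9>0]
(B,S,Z): not NE [P1→D gives 8>7; P2→R gives 6>5; P3→X gives 9>1]
(C,P,X): not NE [P1→D gives 9>7; P3→Z gives 7>1]
(C,P,Y): not NE [P1→D gives 8>1; P2→Q gives 7>4; P3→Z gives 7>0]
(C,P,Z): not NE [P1→B gives 9>0]
(C,Q,X): not NE [P1→D gives 6>2; P2→P gives 8>0; P3→Y gives 9>2]
(C,Q,Y): not NE [P1→D gives 8>6]
(C,Q,Z): not NE [P1→B gives 9>5; P2→S gives 9>4; P3→Y gives 9>8]
(C,R,X): not NE [P2→P gives 8>1; P3→Z gives 7>5]
(C,R,Y): not NE [P2→Q gives 7>3; P3→Z gives 7>5]
(C,R,Z): not NE [P1→B gives 7>5; P2→S gives 9>5]
(C,S,X): not NE [P2→P gives 8>5; P3→Y gives 9>1]
(C,S,Y): not NE [P2→Q gives 7>3]
(C,S,Z): not NE [P3→Y gives 9>5]
(D,P,X): not NE [P2→R gives 7>1; P3→Z gives 9>8]
(D,P,Y): not NE [P2→Q gives 7>2; P3→Z gives 9>2]
(D,P,Z): not NE [P1→B gives 9>3; P2→R gives 6>0]
(D,Q,X): not NE [P2→R gives 7>5]
(D,Q,Y): not NE [P3→X gives 9>1]
(D,Q,Z): not NE [P1→B gives 9>2; P2→R gives 6>5; P3→X gives 9>4]
(D,R,X): not NE [P1→C gives 9>1]
(D,R,Y): not NE [P1→C gives 8>0; P2→Q gives 7>6; P3→Z gives 6>0]
(D,R,Z): not NE [P1→B gives 7>0]
(D,S,X): not NE [P1→C gives 9>0; P2→R gives 7>0; P3→Z gives 6>5]
(D,S,Y): not NE [P2→Q gives 7>3; P3→Z gives 6>3]
(D,S,Z): not NE [P2→R gives 6>3]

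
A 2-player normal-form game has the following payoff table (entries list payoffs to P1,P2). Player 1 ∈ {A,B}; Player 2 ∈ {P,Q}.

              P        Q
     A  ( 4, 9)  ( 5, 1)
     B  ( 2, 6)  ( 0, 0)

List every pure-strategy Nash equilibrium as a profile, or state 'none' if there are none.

(A,P): NE
(A,Q): not NE [P2→P gives 9>1]
(B,P): not NE [P1→A gives 4>2]
(B,Q): not NE [P1→A gives 5>0; P2→P gives 6>0]

NE set: (A,P)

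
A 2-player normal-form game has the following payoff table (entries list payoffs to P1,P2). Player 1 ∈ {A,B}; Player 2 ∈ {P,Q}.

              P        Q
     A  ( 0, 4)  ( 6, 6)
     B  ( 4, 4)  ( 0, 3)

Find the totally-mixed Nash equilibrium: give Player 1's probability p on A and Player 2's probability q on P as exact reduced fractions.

(p,q) = (1/3, 3/5)

P1 indiff ⇒ q·0+(1-q)·6 = q·4+(1-q)·0 ⇒ q(-4) = (1-q)(-6) ⇒ q = 3/5
P2 indiff ⇒ p·4+(1-p)·4 = p·6+(1-p)·3 ⇒ p(-2) = (1-p)(-1) ⇒ p = 1/3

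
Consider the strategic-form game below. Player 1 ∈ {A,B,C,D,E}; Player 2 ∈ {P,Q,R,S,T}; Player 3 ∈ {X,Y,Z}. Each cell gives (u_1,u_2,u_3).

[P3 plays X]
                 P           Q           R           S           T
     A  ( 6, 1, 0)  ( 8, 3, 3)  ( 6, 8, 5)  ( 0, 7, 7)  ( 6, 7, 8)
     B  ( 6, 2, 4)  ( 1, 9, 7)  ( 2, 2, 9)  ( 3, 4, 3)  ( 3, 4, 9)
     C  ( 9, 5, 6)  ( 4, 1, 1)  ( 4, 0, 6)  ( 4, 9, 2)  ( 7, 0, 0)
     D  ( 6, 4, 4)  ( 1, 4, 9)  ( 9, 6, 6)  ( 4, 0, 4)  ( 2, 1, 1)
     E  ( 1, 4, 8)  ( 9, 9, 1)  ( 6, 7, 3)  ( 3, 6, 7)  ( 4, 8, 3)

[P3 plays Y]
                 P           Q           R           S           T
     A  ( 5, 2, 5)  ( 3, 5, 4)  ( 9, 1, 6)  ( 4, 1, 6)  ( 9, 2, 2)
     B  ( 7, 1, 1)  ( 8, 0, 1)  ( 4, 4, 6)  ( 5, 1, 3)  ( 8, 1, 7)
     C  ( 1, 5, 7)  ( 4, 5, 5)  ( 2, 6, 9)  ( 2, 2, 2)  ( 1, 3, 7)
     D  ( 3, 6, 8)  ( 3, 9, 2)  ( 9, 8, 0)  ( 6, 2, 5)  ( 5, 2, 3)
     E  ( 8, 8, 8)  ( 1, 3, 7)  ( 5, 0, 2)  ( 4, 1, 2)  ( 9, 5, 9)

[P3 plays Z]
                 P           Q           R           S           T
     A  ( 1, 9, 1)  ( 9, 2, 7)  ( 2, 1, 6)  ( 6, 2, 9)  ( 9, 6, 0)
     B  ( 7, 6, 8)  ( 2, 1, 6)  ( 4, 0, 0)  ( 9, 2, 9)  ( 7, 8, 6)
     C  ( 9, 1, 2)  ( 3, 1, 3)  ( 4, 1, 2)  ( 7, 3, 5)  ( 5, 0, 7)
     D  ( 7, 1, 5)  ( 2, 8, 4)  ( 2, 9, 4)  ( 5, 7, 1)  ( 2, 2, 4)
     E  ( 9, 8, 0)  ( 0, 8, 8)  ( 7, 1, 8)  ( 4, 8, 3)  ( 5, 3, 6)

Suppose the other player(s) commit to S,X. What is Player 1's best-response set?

u_1(A vs S,X) = 0
u_1(B vs S,X) = 3
u_1(C vs S,X) = 4
u_1(D vs S,X) = 4
u_1(E vs S,X) = 3
max payoff 4 at {C,D}

argmax u_1 = {C,D}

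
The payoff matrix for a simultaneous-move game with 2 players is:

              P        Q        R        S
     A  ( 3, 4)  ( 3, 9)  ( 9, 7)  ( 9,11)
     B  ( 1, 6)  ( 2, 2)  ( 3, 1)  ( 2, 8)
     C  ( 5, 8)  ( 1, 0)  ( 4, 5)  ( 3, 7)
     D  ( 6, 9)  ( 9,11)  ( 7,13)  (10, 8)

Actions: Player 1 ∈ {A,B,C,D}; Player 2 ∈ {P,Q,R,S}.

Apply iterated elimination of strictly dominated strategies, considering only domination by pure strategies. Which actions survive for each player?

P1 drop B (A beats it: P:3>1 Q:3>2 R:9>3 S:9>2)
P1 drop C (D beats it: P:6>5 Q:9>1 R:7>4 S:10>3)
P2 drop P (Q beats it: A:9>4 D:11>9)
P1→{A,D} P2→{Q,R,S}

IESDS → P1:{A,D} P2:{Q,R,S}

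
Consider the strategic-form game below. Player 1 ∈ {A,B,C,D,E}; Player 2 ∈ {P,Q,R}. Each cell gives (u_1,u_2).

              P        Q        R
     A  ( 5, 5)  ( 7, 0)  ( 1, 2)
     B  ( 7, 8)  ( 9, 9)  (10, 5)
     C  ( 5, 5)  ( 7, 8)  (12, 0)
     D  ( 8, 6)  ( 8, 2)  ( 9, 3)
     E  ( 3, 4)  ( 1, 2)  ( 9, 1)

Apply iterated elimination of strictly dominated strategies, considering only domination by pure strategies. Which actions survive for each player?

IESDS → P1:{B,D} P2:{P,Q}

P1 drop A (B beats it: P:7>5 Q:9>7 R:10>1)
P1 drop E (B beats it: P:7>3 Q:9>1 R:10>9)
P2 drop R (P beats it: B:8>5 C:5>0 D:6>3)
P1 drop C (B beats it: P:7>5 Q:9>7)
P1→{B,D} P2→{P,Q}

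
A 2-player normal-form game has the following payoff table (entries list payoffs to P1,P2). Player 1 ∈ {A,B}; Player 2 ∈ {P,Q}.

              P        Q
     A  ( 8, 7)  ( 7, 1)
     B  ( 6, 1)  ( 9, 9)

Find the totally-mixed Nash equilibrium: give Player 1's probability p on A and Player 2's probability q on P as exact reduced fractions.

P1 indiff ⇒ q·8+(1-q)·7 = q·6+(1-q)·9 ⇒ q(2) = (1-q)(2) ⇒ q = 1/2
P2 indiff ⇒ p·7+(1-p)·1 = p·1+(1-p)·9 ⇒ p(6) = (1-p)(8) ⇒ p = 4/7

p=4/7, q=1/2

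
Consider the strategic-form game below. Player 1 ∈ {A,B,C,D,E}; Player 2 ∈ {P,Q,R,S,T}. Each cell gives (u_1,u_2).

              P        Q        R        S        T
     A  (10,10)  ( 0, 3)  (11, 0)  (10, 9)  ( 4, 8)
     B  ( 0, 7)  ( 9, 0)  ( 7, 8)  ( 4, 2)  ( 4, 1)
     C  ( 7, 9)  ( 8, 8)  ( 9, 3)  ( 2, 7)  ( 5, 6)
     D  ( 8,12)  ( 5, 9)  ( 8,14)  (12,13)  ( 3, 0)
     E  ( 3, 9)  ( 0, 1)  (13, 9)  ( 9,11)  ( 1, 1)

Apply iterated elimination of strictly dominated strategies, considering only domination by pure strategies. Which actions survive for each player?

Survivors P1:{A,D,E} P2:{P,R,S}

P2 drop Q (P beats it: A:10>3 B:7>0 C:9>8 D:12>9 E:9>1)
P2 drop T (P beats it: A:10>8 B:7>1 C:9>6 D:12>0 E:9>1)
P1 drop B (A beats it: P:10>0 R:11>7 S:10>4)
P1 drop C (A beats it: P:10>7 R:11>9 S:10>2)
P1→{A,D,E} P2→{P,R,S}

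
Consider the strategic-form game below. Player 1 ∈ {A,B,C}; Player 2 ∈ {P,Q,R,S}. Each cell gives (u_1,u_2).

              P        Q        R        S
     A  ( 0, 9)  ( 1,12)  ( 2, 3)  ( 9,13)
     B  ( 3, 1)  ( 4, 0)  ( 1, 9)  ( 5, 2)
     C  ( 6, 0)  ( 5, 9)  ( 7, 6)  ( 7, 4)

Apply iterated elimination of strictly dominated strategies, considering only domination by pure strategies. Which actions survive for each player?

Remaining: P1:{A,C} P2:{Q,S}

P1 drop B (C beats it: P:6>3 Q:5>4 R:7>1 S:7>5)
P2 drop P (Q beats it: A:12>9 C:9>0)
P2 drop R (Q beats it: A:12>3 C:9>6)
P1→{A,C} P2→{Q,S}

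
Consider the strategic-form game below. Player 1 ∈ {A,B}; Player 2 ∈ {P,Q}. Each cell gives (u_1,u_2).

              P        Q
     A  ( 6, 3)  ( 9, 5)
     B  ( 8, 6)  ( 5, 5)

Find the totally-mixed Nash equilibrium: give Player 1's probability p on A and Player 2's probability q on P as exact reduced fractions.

P1 indiff ⇒ q·6+(1-q)·9 = q·8+(1-q)·5 ⇒ q(-2) = (1-q)(-4) ⇒ q = 2/3
P2 indiff ⇒ p·3+(1-p)·6 = p·5+(1-p)·5 ⇒ p(-2) = (1-p)(-1) ⇒ p = 1/3

P1 mixes 1/3 on A; P2 mixes 2/3 on P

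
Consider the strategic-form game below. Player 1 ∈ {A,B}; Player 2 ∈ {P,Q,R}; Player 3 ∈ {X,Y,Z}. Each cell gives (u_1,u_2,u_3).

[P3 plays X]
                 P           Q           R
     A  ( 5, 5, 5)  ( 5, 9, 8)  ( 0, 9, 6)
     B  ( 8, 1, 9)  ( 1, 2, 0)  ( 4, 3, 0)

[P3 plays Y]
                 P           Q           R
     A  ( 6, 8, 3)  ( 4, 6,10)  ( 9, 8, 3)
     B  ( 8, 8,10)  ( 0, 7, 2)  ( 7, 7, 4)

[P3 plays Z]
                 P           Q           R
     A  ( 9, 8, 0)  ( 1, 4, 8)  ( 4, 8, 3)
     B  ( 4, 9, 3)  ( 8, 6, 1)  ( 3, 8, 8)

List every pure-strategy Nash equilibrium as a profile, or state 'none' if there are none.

NE set: (B,P,Y)

(A,P,X): not NE [P1→B gives 8>5; P2→R gives 9>5]
(A,P,Y): not NE [P1→B gives 8>6; P3→X gives 5>3]
(A,P,Z): not NE [P3→X gives 5>0]
(A,Q,X): not NE [P3→Y gives 10>8]
(A,Q,Y): not NE [P2→R gives 8>6]
(A,Q,Z): not NE [P1→B gives 8>1; P2→R gives 8>4; P3→Y gives 10>8]
(A,R,X): not NE [P1→B gives 4>0]
(A,R,Y): not NE [P3→X gives 6>3]
(A,R,Z): not NE [P3→X gives 6>3]
(B,P,X): not NE [P2→R gives 3>1; P3→Y gives 10>9]
(B,P,Y): NE
(B,P,Z): not NE [P1→A gives 9>4; P3→Y gives 10>3]
(B,Q,X): not NE [P1→A gives 5>1; P2→R gives 3>2; P3→Y gives 2>0]
(B,Q,Y): not NE [P1→A gives 4>0; P2→P gives 8>7]
(B,Q,Z): not NE [P2→P gives 9>6; P3→Y gives 2>1]
(B,R,X): not NE [P3→Z gives 8>0]
(B,R,Y): not NE [P1→A gives 9>7; P2→P gives 8>7; P3→Z gives 8>4]
(B,R,Z): not NE [P1→A gives 4>3; P2→P gives 9>8]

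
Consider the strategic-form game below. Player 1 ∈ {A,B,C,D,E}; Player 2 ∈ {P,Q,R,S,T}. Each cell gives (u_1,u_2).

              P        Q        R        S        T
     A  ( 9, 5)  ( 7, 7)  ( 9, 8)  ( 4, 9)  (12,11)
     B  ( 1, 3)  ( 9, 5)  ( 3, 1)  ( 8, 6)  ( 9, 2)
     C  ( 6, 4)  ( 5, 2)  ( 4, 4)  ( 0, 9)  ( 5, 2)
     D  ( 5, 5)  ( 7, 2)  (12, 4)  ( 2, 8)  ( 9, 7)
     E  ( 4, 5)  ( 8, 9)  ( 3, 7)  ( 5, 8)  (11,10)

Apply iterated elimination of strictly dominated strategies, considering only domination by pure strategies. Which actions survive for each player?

Survivors P1:{A,B,E} P2:{Q,S,T}

P1 drop C (A beats it: P:9>6 Q:7>5 R:9>4 S:4>0 T:12>5)
P2 drop P (S beats it: A:9>5 B:6>3 D:8>5 E:8>5)
P2 drop R (S beats it: A:9>8 B:6>1 D:8>4 E:8>7)
P1 drop D (E beats it: Q:8>7 S:5>2 T:11>9)
P1→{A,B,E} P2→{Q,S,T}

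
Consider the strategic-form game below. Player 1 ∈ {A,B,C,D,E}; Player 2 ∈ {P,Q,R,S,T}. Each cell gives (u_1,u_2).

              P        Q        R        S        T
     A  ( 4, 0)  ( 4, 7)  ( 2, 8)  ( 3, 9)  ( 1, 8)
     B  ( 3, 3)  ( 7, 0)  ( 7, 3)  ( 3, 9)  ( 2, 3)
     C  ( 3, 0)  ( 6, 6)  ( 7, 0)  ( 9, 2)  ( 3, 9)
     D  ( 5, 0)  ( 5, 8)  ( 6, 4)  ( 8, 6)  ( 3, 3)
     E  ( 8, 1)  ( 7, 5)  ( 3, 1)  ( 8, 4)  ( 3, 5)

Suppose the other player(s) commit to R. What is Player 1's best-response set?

u_1(A vs R) = 2
u_1(B vs R) = 7
u_1(C vs R) = 7
u_1(D vs R) = 6
u_1(E vs R) = 3
max payoff 7 at {B,C}

BR_1 = {B,C}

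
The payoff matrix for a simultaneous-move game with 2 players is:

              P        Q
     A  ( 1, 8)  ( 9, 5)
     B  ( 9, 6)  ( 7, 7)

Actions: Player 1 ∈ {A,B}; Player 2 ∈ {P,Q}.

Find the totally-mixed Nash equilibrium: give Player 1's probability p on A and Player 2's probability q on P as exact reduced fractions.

P1 indiff ⇒ q·1+(1-q)·9 = q·9+(1-q)·7 ⇒ q(-8) = (1-q)(-2) ⇒ q = 1/5
P2 indiff ⇒ p·8+(1-p)·6 = p·5+(1-p)·7 ⇒ p(3) = (1-p)(1) ⇒ p = 1/4

(p,q) = (1/4, 1/5)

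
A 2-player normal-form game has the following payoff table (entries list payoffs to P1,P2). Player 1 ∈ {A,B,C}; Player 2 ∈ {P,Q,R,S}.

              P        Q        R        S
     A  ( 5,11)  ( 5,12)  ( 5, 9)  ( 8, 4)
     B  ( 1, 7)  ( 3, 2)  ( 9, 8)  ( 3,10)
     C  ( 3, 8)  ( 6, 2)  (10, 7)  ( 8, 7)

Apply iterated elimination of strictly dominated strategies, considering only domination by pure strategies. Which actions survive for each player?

P1 drop B (C beats it: P:3>1 Q:6>3 R:10>9 S:8>3)
P2 drop R (P beats it: A:11>9 C:8>7)
P2 drop S (P beats it: A:11>4 C:8>7)
P1→{A,C} P2→{P,Q}

Remaining: P1:{A,C} P2:{P,Q}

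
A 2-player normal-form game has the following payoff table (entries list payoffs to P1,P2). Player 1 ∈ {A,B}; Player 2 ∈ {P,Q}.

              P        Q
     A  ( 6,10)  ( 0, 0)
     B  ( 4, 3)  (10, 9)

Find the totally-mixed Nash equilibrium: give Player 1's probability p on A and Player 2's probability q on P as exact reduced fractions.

(p,q) = (3/8, 5/6)

P1 indiff ⇒ q·6+(1-q)·0 = q·4+(1-q)·10 ⇒ q(2) = (1-q)(10) ⇒ q = 5/6
P2 indiff ⇒ p·10+(1-p)·3 = p·0+(1-p)·9 ⇒ p(10) = (1-p)(6) ⇒ p = 3/8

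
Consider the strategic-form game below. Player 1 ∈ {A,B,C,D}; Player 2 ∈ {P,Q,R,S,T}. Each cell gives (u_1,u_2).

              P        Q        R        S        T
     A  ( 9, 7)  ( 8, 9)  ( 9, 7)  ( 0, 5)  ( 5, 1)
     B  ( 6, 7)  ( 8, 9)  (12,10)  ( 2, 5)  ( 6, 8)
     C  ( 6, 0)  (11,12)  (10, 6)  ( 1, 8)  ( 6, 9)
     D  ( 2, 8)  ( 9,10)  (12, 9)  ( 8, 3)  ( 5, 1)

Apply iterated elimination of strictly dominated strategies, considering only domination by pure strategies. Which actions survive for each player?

P2 drop P (Q beats it: A:9>7 B:9>7 C:12>0 D:10>8)
P1 drop A (C beats it: Q:11>8 R:10>9 S:1>0 T:6>5)
P2 drop S (Q beats it: B:9>5 C:12>8 D:10>3)
P2 drop T (Q beats it: B:9>8 C:12>9 D:10>1)
P1→{B,C,D} P2→{Q,R}

Survivors P1:{B,C,D} P2:{Q,R}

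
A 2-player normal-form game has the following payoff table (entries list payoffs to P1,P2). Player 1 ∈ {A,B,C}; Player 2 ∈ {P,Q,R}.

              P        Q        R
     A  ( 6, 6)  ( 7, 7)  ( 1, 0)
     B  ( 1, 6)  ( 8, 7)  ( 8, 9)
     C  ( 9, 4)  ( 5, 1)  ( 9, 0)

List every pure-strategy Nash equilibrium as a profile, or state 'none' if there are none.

NE set: (C,P)

(A,P): not NE [P1→C gives 9>6; P2→Q gives 7>6]
(A,Q): not NE [P1→B gives 8>7]
(A,R): not NE [P1→C gives 9>1; P2→Q gives 7>0]
(B,P): not NE [P1→C gives 9>1; P2→R gives 9>6]
(B,Q): not NE [P2→R gives 9>7]
(B,R): not NE [P1→C gives 9>8]
(C,P): NE
(C,Q): not NE [P1→B gives 8>5; P2→P gives 4>1]
(C,R): not NE [P2→P gives 4>0]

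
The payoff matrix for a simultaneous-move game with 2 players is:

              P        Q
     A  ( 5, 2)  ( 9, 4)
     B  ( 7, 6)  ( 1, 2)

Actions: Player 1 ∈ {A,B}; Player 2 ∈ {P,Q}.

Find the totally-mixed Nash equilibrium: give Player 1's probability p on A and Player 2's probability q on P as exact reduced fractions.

P1 indiff ⇒ q·5+(1-q)·9 = q·7+(1-q)·1 ⇒ q(-2) = (1-q)(-8) ⇒ q = 4/5
P2 indiff ⇒ p·2+(1-p)·6 = p·4+(1-p)·2 ⇒ p(-2) = (1-p)(-4) ⇒ p = 2/3

P1 mixes 2/3 on A; P2 mixes 4/5 on P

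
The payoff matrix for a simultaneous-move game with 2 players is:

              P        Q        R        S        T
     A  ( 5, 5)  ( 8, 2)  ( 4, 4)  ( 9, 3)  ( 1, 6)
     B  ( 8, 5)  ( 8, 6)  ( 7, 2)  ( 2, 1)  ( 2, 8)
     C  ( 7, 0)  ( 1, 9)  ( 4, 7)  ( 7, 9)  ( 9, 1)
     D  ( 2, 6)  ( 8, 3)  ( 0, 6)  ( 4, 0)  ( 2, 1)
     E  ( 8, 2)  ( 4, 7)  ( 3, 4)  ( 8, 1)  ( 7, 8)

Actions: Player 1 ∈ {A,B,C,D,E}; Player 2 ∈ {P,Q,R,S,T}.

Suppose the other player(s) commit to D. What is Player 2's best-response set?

u_2(P vs D) = 6
u_2(Q vs D) = 3
u_2(R vs D) = 6
u_2(S vs D) = 0
u_2(T vs D) = 1
max payoff 6 at {P,R}

P2 best: {P,R}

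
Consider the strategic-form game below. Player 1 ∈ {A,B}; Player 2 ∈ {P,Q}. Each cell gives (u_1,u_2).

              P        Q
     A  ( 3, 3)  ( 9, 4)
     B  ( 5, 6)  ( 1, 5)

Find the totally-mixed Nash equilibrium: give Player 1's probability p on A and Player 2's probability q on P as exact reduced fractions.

P1 indiff ⇒ q·3+(1-q)·9 = q·5+(1-q)·1 ⇒ q(-2) = (1-q)(-8) ⇒ q = 4/5
P2 indiff ⇒ p·3+(1-p)·6 = p·4+(1-p)·5 ⇒ p(-1) = (1-p)(-1) ⇒ p = 1/2

(p,q) = (1/2, 4/5)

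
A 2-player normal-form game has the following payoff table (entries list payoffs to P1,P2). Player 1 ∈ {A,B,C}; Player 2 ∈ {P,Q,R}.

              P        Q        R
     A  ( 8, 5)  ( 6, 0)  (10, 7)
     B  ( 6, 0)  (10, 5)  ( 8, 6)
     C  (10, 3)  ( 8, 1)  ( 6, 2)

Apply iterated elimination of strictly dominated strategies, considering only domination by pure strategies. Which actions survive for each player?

IESDS → P1:{A,C} P2:{P,R}

P2 drop Q (R beats it: A:7>0 B:6>5 C:2>1)
P1 drop B (A beats it: P:8>6 R:10>8)
P1→{A,C} P2→{P,R}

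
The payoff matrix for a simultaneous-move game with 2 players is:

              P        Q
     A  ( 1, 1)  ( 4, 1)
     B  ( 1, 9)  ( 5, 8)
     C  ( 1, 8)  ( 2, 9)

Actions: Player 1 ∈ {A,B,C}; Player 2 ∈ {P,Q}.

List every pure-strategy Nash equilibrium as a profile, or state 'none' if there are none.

(A,P): NE
(A,Q): not NE [P1→B gives 5>4]
(B,P): NE
(B,Q): not NE [P2→P gives 9>8]
(C,P): not NE [P2→Q gives 9>8]
(C,Q): not NE [P1→B gives 5>2]

NE set: (A,P), (B,P)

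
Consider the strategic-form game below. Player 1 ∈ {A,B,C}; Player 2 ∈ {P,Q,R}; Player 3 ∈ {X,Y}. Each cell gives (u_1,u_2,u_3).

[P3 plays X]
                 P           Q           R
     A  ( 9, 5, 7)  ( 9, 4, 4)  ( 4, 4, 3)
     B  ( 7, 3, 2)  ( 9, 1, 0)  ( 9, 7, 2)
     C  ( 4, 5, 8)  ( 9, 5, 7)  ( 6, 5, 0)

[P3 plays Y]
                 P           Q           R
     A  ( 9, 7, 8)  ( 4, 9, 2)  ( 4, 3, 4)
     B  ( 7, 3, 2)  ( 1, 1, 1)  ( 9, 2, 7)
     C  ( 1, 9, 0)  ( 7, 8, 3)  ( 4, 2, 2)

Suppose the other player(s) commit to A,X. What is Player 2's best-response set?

argmax u_2 = {P}

u_2(P vs A,X) = 5
u_2(Q vs A,X) = 4
u_2(R vs A,X) = 4
max payoff 5 at {P}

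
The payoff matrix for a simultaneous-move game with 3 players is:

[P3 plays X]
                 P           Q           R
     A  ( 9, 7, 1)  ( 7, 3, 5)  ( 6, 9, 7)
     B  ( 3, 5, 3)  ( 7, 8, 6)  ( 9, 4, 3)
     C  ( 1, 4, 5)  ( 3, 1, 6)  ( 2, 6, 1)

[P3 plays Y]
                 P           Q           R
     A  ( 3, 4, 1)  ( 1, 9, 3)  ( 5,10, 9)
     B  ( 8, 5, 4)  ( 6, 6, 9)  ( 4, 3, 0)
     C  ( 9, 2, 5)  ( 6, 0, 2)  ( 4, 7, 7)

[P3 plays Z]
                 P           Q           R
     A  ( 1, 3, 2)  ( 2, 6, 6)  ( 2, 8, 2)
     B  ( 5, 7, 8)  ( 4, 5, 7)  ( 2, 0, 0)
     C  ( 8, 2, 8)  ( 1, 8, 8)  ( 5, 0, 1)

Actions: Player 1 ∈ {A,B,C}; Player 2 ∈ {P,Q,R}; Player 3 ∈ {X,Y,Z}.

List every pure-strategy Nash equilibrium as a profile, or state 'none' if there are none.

NE set: (A,R,Y), (B,Q,Y)

(A,P,X): not NE [P2→R gives 9>7; P3→Z gives 2>1]
(A,P,Y): not NE [P1→C gives 9>3; P2→R gives 10>4; P3→Z gives 2>1]
(A,P,Z): not NE [P1→C gives 8>1; P2→R gives 8>3]
(A,Q,X): not NE [P2→R gives 9>3; P3→Z gives 6>5]
(A,Q,Y): not NE [P1→C gives 6>1; P2→R gives 10>9; P3→Z gives 6>3]
(A,Q,Z): not NE [P1→B gives 4>2; P2→R gives 8>6]
(A,R,X): not NE [P1→B gives 9>6; P3→Y gives 9>7]
(A,R,Y): NE
(A,R,Z): not NE [P1→C gives 5>2; P3→Y gives 9>2]
(B,P,X): not NE [P1→A gives 9>3; P2→Q gives 8>5; P3→Z gives 8>3]
(B,P,Y): not NE [P1→C gives 9>8; P2→Q gives 6>5; P3→Z gives 8>4]
(B,P,Z): not NE [P1→C gives 8>5]
(B,Q,X): not NE [P3→Y gives 9>6]
(B,Q,Y): NE
(B,Q,Z): not NE [P2→P gives 7>5; P3→Y gives 9>7]
(B,R,X): not NE [P2→Q gives 8>4]
(B,R,Y): not NE [P1→A gives 5>4; P2→Q gives 6>3; P3→X gives 3>0]
(B,R,Z): not NE [P1→C gives 5>2; P2→P gives 7>0; P3→X gives 3>0]
(C,P,X): not NE [P1→A gives 9>1; P2→R gives 6>4; P3→Z gives 8>5]
(C,P,Y): not NE [P2→R gives 7>2; P3→Z gives 8>5]
(C,P,Z): not NE [P2→Q gives 8>2]
(C,Q,X): not NE [P1→B gives 7>3; P2→R gives 6>1; P3→Z gives 8>6]
(C,Q,Y): not NE [P2→R gives 7>0; P3→Z gives 8>2]
(C,Q,Z): not NE [P1→B gives 4>1]
(C,R,X): not NE [P1→B gives 9>2; P3→Y gives 7>1]
(C,R,Y): not NE [P1→A gives 5>4]
(C,R,Z): not NE [P2→Q gives 8>0; P3→Y gives 7>1]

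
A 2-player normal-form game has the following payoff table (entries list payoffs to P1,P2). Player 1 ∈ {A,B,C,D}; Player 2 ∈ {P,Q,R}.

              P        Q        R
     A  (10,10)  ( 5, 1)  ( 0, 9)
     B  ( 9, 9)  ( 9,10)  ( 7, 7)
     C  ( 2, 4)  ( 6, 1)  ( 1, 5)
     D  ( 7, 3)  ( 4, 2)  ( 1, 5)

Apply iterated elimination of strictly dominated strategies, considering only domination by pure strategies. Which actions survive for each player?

Remaining: P1:{A,B} P2:{P,Q}

P1 drop C (B beats it: P:9>2 Q:9>6 R:7>1)
P1 drop D (B beats it: P:9>7 Q:9>4 R:7>1)
P2 drop R (P beats it: A:10>9 B:9>7)
P1→{A,B} P2→{P,Q}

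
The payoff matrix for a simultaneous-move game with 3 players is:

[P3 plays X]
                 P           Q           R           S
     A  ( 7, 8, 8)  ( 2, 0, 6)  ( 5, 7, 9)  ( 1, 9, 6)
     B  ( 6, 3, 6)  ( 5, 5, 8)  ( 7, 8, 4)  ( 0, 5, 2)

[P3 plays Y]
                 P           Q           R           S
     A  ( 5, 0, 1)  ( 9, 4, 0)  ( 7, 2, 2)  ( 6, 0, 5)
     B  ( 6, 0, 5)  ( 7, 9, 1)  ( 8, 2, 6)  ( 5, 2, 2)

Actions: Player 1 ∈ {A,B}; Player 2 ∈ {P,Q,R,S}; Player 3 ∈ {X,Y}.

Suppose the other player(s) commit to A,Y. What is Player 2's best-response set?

u_2(P vs A,Y) = 0
u_2(Q vs A,Y) = 4
u_2(R vs A,Y) = 2
u_2(S vs A,Y) = 0
max payoff 4 at {Q}

argmax u_2 = {Q}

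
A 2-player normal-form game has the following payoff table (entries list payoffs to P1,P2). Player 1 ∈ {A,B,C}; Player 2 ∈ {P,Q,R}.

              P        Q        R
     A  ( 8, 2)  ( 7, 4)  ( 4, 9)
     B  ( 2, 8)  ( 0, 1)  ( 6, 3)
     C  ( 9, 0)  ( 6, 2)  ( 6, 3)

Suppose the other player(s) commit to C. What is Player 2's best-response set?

u_2(P vs C) = 0
u_2(Q vs C) = 2
u_2(R vs C) = 3
max payoff 3 at {R}

argmax u_2 = {R}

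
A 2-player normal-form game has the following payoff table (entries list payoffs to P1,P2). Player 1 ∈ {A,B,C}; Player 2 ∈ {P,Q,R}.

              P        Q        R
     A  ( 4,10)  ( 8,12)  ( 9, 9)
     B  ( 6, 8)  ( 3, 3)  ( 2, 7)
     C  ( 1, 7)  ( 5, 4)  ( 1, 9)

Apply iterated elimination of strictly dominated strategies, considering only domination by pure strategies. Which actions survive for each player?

Survivors P1:{A,B} P2:{P,Q}

P1 drop C (A beats it: P:4>1 Q:8>5 R:9>1)
P2 drop R (P beats it: A:10>9 B:8>7)
P1→{A,B} P2→{P,Q}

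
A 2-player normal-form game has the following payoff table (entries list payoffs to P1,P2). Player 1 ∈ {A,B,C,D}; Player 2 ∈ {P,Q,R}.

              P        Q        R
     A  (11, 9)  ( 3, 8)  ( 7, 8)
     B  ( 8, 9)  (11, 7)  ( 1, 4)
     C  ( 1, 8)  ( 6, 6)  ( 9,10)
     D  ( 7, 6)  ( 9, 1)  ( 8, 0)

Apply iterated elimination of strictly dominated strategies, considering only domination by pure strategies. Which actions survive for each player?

Remaining: P1:{A,C,D} P2:{P,R}

P2 drop Q (P beats it: A:9>8 B:9>7 C:8>6 D:6>1)
P1 drop B (A beats it: P:11>8 R:7>1)
P1→{A,C,D} P2→{P,R}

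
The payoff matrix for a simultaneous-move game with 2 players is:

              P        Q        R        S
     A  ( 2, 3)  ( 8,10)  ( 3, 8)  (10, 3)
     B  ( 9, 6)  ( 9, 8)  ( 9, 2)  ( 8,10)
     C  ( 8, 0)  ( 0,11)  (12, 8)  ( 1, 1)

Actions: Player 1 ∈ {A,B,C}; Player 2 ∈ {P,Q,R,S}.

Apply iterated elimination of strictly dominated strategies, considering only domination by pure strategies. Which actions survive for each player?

IESDS → P1:{A,B} P2:{Q,S}

P2 drop P (Q beats it: A:10>3 B:8>6 C:11>0)
P2 drop R (Q beats it: A:10>8 B:8>2 C:11>8)
P1 drop C (A beats it: Q:8>0 S:10>1)
P1→{A,B} P2→{Q,S}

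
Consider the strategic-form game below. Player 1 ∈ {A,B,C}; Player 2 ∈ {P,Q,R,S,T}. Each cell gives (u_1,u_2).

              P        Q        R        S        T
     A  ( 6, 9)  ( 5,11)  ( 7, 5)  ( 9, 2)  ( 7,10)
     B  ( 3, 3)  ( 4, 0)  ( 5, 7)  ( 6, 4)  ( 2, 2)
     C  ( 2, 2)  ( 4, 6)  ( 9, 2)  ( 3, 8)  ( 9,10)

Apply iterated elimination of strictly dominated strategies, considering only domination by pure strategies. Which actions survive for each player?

P1 drop B (A beats it: P:6>3 Q:5>4 R:7>5 S:9>6 T:7>2)
P2 drop P (Q beats it: A:11>9 C:6>2)
P2 drop R (Q beats it: A:11>5 C:6>2)
P2 drop S (T beats it: A:10>2 C:10>8)
P1→{A,C} P2→{Q,T}

Survivors P1:{A,C} P2:{Q,T}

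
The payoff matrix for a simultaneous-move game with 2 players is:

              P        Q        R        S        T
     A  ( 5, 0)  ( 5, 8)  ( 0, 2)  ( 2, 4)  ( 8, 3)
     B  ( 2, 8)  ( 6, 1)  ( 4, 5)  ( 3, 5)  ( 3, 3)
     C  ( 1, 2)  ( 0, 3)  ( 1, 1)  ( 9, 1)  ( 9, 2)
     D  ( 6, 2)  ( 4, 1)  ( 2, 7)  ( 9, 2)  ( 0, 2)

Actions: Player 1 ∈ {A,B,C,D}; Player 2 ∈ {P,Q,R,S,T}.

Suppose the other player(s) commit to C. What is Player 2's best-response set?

u_2(P vs C) = 2
u_2(Q vs C) = 3
u_2(R vs C) = 1
u_2(S vs C) = 1
u_2(T vs C) = 2
max payoff 3 at {Q}

BR_2 = {Q}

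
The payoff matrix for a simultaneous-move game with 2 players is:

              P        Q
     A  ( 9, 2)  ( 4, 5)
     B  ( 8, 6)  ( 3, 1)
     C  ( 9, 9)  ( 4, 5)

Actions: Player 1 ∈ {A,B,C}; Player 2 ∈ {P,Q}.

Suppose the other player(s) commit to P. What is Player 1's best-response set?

u_1(A vs P) = 9
u_1(B vs P) = 8
u_1(C vs P) = 9
max payoff 9 at {A,C}

P1 best: {A,C}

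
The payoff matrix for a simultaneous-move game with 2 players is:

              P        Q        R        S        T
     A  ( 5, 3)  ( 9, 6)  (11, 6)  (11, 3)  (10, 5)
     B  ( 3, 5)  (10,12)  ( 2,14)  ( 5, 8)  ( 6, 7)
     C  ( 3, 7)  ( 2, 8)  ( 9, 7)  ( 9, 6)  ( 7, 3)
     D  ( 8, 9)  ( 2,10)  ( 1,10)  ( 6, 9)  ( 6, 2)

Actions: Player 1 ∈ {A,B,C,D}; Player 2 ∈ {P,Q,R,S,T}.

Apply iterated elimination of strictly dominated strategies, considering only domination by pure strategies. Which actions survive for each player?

P1 drop C (A beats it: P:5>3 Q:9>2 R:11>9 S:11>9 T:10>7)
P2 drop P (Q beats it: A:6>3 B:12>5 D:10>9)
P1 drop D (A beats it: Q:9>2 R:11>1 S:11>6 T:10>6)
P2 drop S (Q beats it: A:6>3 B:12>8)
P2 drop T (Q beats it: A:6>5 B:12>7)
P1→{A,B} P2→{Q,R}

Remaining: P1:{A,B} P2:{Q,R}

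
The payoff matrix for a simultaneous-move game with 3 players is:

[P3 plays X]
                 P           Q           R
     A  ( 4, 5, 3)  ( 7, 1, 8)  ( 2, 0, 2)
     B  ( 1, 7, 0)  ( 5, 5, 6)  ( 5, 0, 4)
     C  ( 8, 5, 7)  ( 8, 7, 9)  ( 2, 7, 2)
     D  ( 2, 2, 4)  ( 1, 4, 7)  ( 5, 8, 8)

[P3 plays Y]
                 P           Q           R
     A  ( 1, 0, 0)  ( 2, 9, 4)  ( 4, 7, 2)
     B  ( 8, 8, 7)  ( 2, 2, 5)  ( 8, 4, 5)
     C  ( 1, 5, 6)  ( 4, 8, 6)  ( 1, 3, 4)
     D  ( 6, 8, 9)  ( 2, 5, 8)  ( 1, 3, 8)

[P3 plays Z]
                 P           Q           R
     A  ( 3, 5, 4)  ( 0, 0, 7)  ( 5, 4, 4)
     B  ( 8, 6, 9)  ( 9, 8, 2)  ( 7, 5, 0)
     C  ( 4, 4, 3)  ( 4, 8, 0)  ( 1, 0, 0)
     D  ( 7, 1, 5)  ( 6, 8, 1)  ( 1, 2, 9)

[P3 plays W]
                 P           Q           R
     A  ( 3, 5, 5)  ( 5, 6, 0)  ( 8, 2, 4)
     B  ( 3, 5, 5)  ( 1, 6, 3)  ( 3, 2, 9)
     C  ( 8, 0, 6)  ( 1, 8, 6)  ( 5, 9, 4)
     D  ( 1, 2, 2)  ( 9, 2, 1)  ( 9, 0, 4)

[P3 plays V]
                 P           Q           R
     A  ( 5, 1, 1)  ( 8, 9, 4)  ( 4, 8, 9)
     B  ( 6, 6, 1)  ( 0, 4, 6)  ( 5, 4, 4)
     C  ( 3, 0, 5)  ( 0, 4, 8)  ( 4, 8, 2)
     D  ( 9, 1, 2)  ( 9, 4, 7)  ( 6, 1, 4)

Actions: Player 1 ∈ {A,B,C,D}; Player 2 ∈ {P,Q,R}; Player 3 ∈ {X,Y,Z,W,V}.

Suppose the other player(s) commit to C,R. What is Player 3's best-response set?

P3 best: {Y,W}

u_3(X vs C,R) = 2
u_3(Y vs C,R) = 4
u_3(Z vs C,R) = 0
u_3(W vs C,R) = 4
u_3(V vs C,R) = 2
max payoff 4 at {Y,W}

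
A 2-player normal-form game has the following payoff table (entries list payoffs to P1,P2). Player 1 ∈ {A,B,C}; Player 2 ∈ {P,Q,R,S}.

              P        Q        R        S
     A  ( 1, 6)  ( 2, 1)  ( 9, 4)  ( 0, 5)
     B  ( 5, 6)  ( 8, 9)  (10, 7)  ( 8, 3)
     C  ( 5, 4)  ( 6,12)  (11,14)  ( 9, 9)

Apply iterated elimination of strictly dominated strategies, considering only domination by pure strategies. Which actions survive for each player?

IESDS → P1:{B,C} P2:{Q,R}

P1 drop A (B beats it: P:5>1 Q:8>2 R:10>9 S:8>0)
P2 drop P (Q beats it: B:9>6 C:12>4)
P2 drop S (Q beats it: B:9>3 C:12>9)
P1→{B,C} P2→{Q,R}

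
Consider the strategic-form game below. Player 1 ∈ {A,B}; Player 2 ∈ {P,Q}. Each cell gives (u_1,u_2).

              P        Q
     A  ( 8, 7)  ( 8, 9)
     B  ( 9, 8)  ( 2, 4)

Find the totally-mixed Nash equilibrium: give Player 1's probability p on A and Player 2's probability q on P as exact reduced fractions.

P1 indiff ⇒ q·8+(1-q)·8 = q·9+(1-q)·2 ⇒ q(-1) = (1-q)(-6) ⇒ q = 6/7
P2 indiff ⇒ p·7+(1-p)·8 = p·9+(1-p)·4 ⇒ p(-2) = (1-p)(-4) ⇒ p = 2/3

(p,q) = (2/3, 6/7)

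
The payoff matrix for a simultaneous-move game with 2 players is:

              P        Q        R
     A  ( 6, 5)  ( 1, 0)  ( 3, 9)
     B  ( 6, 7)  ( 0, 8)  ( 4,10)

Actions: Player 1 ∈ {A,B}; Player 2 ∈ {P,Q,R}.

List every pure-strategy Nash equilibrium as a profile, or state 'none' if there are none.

(A,P): not NE [P2→R gives 9>5]
(A,Q): not NE [P2→R gives 9>0]
(A,R): not NE [P1→B gives 4>3]
(B,P): not NE [P2→R gives 10>7]
(B,Q): not NE [P1→A gives 1>0; P2→R gives 10>8]
(B,R): NE

NE set: (B,R)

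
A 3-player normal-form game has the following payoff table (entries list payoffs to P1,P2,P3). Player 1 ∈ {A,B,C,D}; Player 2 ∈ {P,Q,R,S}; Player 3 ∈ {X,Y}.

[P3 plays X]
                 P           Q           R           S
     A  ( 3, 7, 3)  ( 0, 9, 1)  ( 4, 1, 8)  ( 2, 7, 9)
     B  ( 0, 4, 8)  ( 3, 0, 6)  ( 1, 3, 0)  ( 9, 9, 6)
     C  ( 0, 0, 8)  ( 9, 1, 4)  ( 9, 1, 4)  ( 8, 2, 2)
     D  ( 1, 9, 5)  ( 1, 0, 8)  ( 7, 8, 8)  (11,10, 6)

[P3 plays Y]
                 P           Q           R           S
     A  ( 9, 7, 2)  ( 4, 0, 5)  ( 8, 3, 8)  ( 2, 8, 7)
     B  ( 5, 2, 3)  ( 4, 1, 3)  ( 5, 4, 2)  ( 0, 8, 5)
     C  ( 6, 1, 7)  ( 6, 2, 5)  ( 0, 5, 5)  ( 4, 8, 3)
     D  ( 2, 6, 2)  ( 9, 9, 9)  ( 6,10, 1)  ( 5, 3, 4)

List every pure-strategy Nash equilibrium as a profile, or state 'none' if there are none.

(A,P,X): not NE [P2→Q gives 9>7]
(A,P,Y): not NE [P2→S gives 8>7; P3→X gives 3>2]
(A,Q,X): not NE [P1→C gives 9>0; P3→Y gives 5>1]
(A,Q,Y): not NE [P1→D gives 9>4; P2→S gives 8>0]
(A,R,X): not NE [P1→C gives 9>4; P2→Q gives 9>1]
(A,R,Y): not NE [P2→S gives 8>3]
(A,S,X): not NE [P1→D gives 11>2; P2→Q gives 9>7]
(A,S,Y): not NE [P1→D gives 5>2; P3→X gives 9>7]
(B,P,X): not NE [P1→A gives 3>0; P2→S gives 9>4]
(B,P,Y): not NE [P1→A gives 9>5; P2→S gives 8>2; P3→X gives 8>3]
(B,Q,X): not NE [P1→C gives 9>3; P2→S gives 9>0]
(B,Q,Y): not NE [P1→D gives 9>4; P2→S gives 8>1; P3→X gives 6>3]
(B,R,X): not NE [P1→C gives 9>1; P2→S gives 9>3; P3→Y gives 2>0]
(B,R,Y): not NE [P1→A gives 8>5; P2→S gives 8>4]
(B,S,X): not NE [P1→D gives 11>9]
(B,S,Y): not NE [P1→D gives 5>0; P3→X gives 6>5]
(C,P,X): not NE [P1→A gives 3>0; P2→S gives 2>0]
(C,P,Y): not NE [P1→A gives 9>6; P2→S gives 8>1; P3→X gives 8>7]
(C,Q,X): not NE [P2→S gives 2>1; P3→Y gives 5>4]
(C,Q,Y): not NE [P1→D gives 9>6; P2→S gives 8>2]
(C,R,X): not NE [P2→S gives 2>1; P3→Y gives 5>4]
(C,R,Y): not NE [P1→A gives 8>0; P2→S gives 8>5]
(C,S,X): not NE [P1→D gives 11>8; P3→Y gives 3>2]
(C,S,Y): not NE [P1→D gives 5>4]
(D,P,X): not NE [P1→A gives 3>1; P2→S gives 10>9]
(D,P,Y): not NE [P1→A gives 9>2; P2→R gives 10>6; P3→X gives 5>2]
(D,Q,X): not NE [P1→C gives 9>1; P2→S gives 10>0; P3→Y gives 9>8]
(D,Q,Y): not NE [P2→R gives 10>9]
(D,R,X): not NE [P1→C gives 9>7; P2→S gives 10>8]
(D,R,Y): not NE [P1→A gives 8>6; P3→X gives 8>1]
(D,S,X): NE
(D,S,Y): not NE [P2→R gives 10>3; P3→X gives 6>4]

NE set: (D,S,X)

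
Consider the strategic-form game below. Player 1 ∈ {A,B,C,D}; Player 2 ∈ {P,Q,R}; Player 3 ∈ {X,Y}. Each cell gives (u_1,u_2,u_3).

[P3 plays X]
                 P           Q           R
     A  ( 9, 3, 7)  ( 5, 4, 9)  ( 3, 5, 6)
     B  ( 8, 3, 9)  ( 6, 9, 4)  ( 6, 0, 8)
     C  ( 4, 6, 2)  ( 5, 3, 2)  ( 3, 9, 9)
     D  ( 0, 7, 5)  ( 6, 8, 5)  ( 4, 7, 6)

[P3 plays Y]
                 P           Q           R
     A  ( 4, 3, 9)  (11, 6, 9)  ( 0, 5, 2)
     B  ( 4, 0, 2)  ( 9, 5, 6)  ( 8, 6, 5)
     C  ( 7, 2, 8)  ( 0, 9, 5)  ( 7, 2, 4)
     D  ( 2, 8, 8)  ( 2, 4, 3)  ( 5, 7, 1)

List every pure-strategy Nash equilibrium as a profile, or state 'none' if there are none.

Nash profiles: (A,Q,Y), (D,Q,X)

(A,P,X): not NE [P2→R gives 5>3; P3→Y gives 9>7]
(A,P,Y): not NE [P1→C gives 7>4; P2→Q gives 6>3]
(A,Q,X): not NE [P1→D gives 6>5; P2→R gives 5>4]
(A,Q,Y): NE
(A,R,X): not NE [P1→B gives 6>3]
(A,R,Y): not NE [P1→B gives 8>0; P2→Q gives 6>5; P3→X gives 6>2]
(B,P,X): not NE [P1→A gives 9>8; P2→Q gives 9>3]
(B,P,Y): not NE [P1→C gives 7>4; P2→R gives 6>0; P3→X gives 9>2]
(B,Q,X): not NE [P3→Y gives 6>4]
(B,Q,Y): not NE [P1→A gives 11>9; P2→R gives 6>5]
(B,R,X): not NE [P2→Q gives 9>0]
(B,R,Y): not NE [P3→X gives 8>5]
(C,P,X): not NE [P1→A gives 9>4; P2→R gives 9>6; P3→Y gives 8>2]
(C,P,Y): not NE [P2→Q gives 9>2]
(C,Q,X): not NE [P1→D gives 6>5; P2→R gives 9>3; P3→Y gives 5>2]
(C,Q,Y): not NE [P1→A gives 11>0]
(C,R,X): not NE [P1→B gives 6>3]
(C,R,Y): not NE [P1→B gives 8>7; P2→Q gives 9>2; P3→X gives 9>4]
(D,P,X): not NE [P1→A gives 9>0; P2→Q gives 8>7; P3→Y gives 8>5]
(D,P,Y): not NE [P1→C gives 7>2]
(D,Q,X): NE
(D,Q,Y): not NE [P1→A gives 11>2; P2→P gives 8>4; P3→X gives 5>3]
(D,R,X): not NE [P1→B gives 6>4; P2→Q gives 8>7]
(D,R,Y): not NE [P1→B gives 8>5; P2→P gives 8>7; P3→X gives 6>1]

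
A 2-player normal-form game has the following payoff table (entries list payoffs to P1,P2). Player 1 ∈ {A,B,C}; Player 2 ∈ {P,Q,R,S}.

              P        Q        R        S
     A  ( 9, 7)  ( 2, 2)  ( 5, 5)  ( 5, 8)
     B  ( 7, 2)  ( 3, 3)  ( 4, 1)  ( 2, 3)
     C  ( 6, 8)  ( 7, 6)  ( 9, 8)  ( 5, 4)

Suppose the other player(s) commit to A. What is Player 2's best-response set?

P2 best: {S}

u_2(P vs A) = 7
u_2(Q vs A) = 2
u_2(R vs A) = 5
u_2(S vs A) = 8
max payoff 8 at {S}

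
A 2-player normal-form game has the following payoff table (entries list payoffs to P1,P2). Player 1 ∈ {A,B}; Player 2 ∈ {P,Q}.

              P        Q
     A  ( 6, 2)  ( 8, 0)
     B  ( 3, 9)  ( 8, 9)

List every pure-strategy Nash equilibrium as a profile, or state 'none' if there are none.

(A,P): NE
(A,Q): not NE [P2→P gives 2>0]
(B,P): not NE [P1→A gives 6>3]
(B,Q): NE

Nash profiles: (A,P), (B,Q)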